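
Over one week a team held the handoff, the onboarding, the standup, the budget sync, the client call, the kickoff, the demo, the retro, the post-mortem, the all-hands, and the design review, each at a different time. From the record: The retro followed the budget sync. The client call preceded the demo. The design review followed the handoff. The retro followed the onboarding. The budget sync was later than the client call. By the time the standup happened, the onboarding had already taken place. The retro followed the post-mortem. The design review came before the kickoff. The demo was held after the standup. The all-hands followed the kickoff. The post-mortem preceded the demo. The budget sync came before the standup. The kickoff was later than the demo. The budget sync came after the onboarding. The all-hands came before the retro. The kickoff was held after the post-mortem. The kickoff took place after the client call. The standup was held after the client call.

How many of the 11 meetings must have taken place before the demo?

5

Directly stated before the demo: the client call, the post-mortem, and the standup.
The budget sync reaches the demo via the budget sync → the standup → the demo.
The onboarding reaches the demo via the onboarding → the standup → the demo.
That's the budget sync, the client call, the onboarding, the post-mortem, and the standup — 5 in all.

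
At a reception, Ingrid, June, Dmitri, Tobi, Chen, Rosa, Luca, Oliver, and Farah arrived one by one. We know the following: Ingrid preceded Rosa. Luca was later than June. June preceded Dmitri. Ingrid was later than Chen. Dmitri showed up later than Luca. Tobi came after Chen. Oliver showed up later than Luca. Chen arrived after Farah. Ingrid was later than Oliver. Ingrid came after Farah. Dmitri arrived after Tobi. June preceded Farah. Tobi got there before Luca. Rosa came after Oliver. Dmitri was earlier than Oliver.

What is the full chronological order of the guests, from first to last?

June, Farah, Chen, Tobi, Luca, Dmitri, Oliver, Ingrid, Rosa

The constraints fix every adjacent pair, so only one ordering works:
June → Farah → Chen → Tobi → Luca → Dmitri → Oliver → Ingrid → Rosa.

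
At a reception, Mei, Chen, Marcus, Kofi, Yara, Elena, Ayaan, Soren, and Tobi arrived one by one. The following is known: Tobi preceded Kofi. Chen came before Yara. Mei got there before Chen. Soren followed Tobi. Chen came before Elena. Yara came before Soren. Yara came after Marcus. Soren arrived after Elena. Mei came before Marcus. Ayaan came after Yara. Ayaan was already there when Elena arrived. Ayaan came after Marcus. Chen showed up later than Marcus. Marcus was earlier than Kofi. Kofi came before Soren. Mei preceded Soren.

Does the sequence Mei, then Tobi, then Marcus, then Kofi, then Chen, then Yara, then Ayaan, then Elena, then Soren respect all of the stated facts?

yes

Check each stated constraint against the proposed order — e.g. Tobi is ahead of Soren; Mei is ahead of Soren. Every pair is in the required order; nothing is violated.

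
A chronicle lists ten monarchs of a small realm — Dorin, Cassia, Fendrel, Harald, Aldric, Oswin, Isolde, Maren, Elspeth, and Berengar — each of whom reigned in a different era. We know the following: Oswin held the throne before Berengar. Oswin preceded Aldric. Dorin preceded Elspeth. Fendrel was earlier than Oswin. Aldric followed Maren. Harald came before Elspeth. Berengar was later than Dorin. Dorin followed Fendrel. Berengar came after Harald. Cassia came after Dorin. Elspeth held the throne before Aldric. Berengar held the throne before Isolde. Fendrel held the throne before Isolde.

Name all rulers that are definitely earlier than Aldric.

Dorin, Elspeth, Fendrel, Harald, Maren, Oswin

Directly stated before Aldric: Elspeth, Maren, and Oswin.
Dorin reaches Aldric via Dorin → Elspeth → Aldric.
Fendrel reaches Aldric via Fendrel → Oswin → Aldric.
Harald reaches Aldric via Harald → Elspeth → Aldric.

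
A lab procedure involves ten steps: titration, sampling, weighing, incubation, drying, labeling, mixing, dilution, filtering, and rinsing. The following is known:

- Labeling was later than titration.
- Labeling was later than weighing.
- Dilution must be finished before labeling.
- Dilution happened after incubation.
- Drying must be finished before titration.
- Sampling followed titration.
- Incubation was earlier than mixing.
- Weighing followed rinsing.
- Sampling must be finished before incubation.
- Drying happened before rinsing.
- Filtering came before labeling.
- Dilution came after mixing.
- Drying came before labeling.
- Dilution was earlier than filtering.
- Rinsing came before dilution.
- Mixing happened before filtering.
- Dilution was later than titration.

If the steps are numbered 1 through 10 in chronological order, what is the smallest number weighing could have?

Drying and rinsing must both come before weighing — 2 forced predecessors.
Nothing else is forced ahead of weighing, so its earliest slot is position 2 + 1 = 3.

3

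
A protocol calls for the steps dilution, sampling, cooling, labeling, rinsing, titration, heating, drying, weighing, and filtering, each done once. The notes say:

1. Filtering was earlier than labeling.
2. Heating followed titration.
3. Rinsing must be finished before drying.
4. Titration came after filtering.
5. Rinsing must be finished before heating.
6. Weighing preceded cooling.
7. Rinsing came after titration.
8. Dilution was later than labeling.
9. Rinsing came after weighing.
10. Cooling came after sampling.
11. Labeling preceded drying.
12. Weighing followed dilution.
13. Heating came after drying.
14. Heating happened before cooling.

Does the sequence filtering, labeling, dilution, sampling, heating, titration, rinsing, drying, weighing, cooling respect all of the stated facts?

The constraints require titration before heating, but in the proposed sequence heating appears ahead of titration. That one violation is enough.

no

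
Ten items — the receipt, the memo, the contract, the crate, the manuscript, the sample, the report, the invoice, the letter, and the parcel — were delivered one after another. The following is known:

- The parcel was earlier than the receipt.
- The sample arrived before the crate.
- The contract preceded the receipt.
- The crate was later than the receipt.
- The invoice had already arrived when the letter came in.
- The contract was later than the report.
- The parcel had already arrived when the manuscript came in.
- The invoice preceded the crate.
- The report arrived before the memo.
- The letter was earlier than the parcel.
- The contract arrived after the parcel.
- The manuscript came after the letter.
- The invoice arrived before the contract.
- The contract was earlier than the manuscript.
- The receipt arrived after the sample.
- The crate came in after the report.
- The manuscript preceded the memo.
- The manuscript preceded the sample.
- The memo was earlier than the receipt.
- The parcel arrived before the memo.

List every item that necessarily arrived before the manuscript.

the contract, the invoice, the letter, the parcel, the report

Directly stated before the manuscript: the contract, the letter, and the parcel.
The invoice reaches the manuscript via the invoice → the contract → the manuscript.
The report reaches the manuscript via the report → the contract → the manuscript.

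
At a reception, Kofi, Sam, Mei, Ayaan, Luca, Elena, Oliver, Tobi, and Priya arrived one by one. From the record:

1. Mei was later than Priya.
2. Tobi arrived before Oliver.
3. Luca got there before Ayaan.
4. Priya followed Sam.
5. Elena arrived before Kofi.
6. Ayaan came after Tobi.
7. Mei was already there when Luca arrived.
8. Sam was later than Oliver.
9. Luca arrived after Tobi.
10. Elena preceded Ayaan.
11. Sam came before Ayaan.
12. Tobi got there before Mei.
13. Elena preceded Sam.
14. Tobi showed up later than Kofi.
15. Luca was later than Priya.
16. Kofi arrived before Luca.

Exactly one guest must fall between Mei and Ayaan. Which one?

Luca

Tracing the constraints gives Mei → Luca → Ayaan, so Luca sits after Mei and before Ayaan.
No other guest is forced both after Mei and before Ayaan.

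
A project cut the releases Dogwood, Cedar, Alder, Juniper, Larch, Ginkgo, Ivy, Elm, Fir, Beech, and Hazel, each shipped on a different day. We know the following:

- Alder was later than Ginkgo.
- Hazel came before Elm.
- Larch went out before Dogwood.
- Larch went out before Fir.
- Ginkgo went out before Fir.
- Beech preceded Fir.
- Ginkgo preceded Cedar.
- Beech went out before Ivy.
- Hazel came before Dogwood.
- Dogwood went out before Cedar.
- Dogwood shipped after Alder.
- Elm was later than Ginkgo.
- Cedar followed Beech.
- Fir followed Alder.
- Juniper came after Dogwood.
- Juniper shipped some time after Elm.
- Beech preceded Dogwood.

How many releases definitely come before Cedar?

Directly stated before Cedar: Beech, Dogwood, and Ginkgo.
Alder reaches Cedar via Alder → Dogwood → Cedar.
Hazel reaches Cedar via Hazel → Dogwood → Cedar.
Larch reaches Cedar via Larch → Dogwood → Cedar.
No chain forces Juniper (or any of the others) ahead of Cedar.
That's Alder, Beech, Dogwood, Ginkgo, Hazel, and Larch — 6 in all.

6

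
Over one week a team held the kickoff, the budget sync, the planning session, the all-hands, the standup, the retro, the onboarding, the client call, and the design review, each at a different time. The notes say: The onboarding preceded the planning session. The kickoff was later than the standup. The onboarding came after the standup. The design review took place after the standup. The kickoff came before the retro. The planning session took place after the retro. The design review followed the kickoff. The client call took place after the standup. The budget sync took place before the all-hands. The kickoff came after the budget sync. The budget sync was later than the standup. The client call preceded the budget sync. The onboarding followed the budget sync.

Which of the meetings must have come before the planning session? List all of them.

Directly stated before the planning session: the onboarding and the retro.
The budget sync reaches the planning session via the budget sync → the onboarding → the planning session.
The client call reaches the planning session via the client call → the budget sync → the onboarding → the planning session.
The kickoff reaches the planning session via the kickoff → the retro → the planning session.
Likewise the standup reaches the planning session by chaining the stated constraints.
No chain forces the design review (or any of the others) ahead of the planning session.

the budget sync, the client call, the kickoff, the onboarding, the retro, the standup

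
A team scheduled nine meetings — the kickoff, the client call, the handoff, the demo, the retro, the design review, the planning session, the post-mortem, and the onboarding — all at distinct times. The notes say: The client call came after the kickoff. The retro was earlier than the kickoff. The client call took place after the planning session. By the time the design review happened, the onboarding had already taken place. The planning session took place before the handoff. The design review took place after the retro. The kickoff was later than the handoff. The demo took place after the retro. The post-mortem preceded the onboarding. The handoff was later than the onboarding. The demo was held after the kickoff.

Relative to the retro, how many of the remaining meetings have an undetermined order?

Forced after the retro: the client call, the demo, the design review, and the kickoff.
That leaves the handoff, the onboarding, the planning session, and the post-mortem with no forced order relative to the retro — 4.

4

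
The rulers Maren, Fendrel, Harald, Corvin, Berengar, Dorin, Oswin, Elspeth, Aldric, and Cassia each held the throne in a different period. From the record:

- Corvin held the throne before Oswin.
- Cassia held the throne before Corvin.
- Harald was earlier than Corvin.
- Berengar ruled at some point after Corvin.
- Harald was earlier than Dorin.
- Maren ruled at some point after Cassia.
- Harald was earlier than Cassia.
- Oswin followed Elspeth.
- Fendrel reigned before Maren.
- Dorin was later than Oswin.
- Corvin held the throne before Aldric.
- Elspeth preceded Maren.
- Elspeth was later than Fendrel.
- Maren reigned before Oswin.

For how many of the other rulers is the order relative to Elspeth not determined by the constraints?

Forced before Elspeth: Fendrel; forced after Elspeth: Dorin, Maren, and Oswin.
That leaves Aldric, Berengar, Cassia, Corvin, and Harald with no forced order relative to Elspeth — 5.

5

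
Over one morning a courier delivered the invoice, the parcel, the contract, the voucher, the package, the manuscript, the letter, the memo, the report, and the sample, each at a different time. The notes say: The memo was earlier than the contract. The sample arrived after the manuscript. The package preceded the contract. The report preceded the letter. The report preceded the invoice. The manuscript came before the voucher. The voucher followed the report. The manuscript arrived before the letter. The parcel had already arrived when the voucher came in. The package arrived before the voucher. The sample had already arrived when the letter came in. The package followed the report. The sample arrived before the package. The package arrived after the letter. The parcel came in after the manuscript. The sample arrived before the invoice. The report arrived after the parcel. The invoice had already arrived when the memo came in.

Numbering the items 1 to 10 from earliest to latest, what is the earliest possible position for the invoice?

5

The manuscript, the parcel, the report, and the sample must all come before the invoice — 4 forced predecessors.
Nothing else is forced ahead of the invoice, so its earliest slot is position 4 + 1 = 5.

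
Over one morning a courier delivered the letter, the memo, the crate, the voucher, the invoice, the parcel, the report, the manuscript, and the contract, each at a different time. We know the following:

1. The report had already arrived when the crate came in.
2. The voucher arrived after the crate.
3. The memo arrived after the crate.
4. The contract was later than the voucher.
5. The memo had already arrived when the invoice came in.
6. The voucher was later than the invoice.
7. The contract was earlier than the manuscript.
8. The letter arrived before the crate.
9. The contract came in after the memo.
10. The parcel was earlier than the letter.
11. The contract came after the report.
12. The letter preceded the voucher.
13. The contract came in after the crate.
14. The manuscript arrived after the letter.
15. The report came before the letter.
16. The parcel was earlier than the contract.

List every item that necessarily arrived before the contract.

Directly stated before the contract: the crate, the memo, the parcel, the report, and the voucher.
The invoice reaches the contract via the invoice → the voucher → the contract.
The letter reaches the contract via the letter → the crate → the contract.
No chain forces the manuscript ahead of the contract.

the crate, the invoice, the letter, the memo, the parcel, the report, the voucher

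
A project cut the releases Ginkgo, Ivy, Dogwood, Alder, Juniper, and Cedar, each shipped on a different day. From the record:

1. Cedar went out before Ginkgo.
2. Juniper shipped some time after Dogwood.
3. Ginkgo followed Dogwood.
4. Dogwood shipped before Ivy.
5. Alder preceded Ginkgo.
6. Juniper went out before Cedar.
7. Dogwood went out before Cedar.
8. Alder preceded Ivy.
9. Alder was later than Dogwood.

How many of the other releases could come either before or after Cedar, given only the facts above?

Forced before Cedar: Dogwood and Juniper; forced after Cedar: Ginkgo.
That leaves Alder and Ivy with no forced order relative to Cedar — 2.

2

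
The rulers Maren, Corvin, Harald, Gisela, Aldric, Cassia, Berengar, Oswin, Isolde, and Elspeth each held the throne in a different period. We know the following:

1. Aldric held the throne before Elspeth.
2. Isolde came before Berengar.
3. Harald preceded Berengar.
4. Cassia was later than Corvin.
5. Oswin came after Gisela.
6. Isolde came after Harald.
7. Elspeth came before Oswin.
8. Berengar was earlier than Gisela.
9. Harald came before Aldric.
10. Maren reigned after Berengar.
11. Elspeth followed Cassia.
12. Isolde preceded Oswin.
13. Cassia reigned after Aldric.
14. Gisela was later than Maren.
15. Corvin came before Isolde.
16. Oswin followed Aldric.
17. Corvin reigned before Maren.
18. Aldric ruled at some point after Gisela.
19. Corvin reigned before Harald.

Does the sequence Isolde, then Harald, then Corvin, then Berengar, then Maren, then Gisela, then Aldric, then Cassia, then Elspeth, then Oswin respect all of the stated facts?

The constraints require Harald before Isolde, but in the proposed sequence Isolde appears ahead of Harald. That one violation is enough.

no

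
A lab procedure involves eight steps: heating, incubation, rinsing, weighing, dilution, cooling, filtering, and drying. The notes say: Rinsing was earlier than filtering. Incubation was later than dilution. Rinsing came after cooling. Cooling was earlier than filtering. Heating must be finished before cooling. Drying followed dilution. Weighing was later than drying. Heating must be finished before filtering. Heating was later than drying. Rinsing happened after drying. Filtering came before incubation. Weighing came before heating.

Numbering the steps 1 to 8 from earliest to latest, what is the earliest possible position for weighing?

3

Dilution and drying must both come before weighing — 2 forced predecessors.
Nothing else is forced ahead of weighing, so its earliest slot is position 2 + 1 = 3.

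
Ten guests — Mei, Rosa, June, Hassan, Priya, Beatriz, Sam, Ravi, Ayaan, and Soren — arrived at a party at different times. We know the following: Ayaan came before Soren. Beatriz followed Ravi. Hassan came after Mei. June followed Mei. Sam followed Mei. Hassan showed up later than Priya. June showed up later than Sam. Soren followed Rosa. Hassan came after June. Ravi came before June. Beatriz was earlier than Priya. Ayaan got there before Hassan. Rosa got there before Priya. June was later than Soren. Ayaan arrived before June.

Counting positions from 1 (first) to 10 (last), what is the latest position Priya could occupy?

Priya must come before Hassan — 1 guest forced after them.
Everything else can be placed before Priya in some valid order, so Priya can sit as late as position 10 − 1 = 9.

9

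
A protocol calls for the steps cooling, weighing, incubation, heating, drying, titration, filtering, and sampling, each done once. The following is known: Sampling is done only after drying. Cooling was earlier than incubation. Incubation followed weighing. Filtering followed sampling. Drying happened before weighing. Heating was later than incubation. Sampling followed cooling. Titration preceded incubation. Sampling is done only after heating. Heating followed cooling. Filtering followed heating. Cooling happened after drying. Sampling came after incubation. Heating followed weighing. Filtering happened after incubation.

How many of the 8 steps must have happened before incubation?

Directly stated before incubation: cooling, titration, and weighing.
Drying reaches incubation via drying → cooling → incubation.
That's cooling, drying, titration, and weighing — 4 in all.

4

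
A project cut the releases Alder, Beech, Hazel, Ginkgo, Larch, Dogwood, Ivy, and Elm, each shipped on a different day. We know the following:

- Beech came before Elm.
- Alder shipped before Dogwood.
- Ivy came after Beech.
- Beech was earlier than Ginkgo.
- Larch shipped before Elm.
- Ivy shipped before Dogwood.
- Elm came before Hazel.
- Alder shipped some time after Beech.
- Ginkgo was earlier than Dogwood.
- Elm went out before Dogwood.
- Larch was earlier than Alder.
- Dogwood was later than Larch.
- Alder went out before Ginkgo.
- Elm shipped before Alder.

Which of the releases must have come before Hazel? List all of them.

Beech, Elm, Larch

Directly stated before Hazel: Elm.
Beech reaches Hazel via Beech → Elm → Hazel.
Larch reaches Hazel via Larch → Elm → Hazel.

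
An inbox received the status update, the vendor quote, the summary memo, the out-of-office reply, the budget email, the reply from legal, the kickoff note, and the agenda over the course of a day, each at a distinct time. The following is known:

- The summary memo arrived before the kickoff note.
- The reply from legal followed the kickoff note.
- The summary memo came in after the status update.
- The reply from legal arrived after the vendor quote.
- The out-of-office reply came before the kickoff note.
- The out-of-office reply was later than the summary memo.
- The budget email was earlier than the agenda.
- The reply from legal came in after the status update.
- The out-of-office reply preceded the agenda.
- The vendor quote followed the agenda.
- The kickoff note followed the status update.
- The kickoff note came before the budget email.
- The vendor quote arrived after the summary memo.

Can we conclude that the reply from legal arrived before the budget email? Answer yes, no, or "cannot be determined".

Tracing the constraints gives the budget email → the agenda → the vendor quote → the reply from legal, so the budget email must come before the reply from legal.
That means the reply from legal cannot be before the budget email.

no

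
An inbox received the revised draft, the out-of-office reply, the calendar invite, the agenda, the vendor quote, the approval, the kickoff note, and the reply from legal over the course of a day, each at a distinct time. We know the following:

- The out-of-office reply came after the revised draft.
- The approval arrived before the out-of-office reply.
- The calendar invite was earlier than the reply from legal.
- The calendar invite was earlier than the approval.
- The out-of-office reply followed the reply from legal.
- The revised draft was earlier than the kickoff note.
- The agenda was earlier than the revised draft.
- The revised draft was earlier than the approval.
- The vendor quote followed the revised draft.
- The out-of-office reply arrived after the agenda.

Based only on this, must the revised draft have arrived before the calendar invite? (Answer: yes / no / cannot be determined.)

cannot be determined

No chain of stated constraints runs from the revised draft to the calendar invite, and none runs from the calendar invite to the revised draft either.
So the relative order of the revised draft and the calendar invite is not fixed by the given facts.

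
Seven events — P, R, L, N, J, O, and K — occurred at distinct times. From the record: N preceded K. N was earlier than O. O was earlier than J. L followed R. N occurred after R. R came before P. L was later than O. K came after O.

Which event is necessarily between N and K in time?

Tracing the constraints gives N → O → K, so O sits after N and before K.
No other event is forced both after N and before K.

O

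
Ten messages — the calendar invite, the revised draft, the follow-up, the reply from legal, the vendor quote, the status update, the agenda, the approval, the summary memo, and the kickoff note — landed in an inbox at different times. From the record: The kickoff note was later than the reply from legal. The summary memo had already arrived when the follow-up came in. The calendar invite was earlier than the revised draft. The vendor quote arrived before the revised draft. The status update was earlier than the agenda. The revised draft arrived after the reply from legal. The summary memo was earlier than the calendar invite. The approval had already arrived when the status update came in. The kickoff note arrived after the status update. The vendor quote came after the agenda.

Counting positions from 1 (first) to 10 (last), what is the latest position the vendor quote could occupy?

9

The vendor quote must come before the revised draft — 1 message forced after it.
Everything else can be placed before the vendor quote in some valid order, so the vendor quote can sit as late as position 10 − 1 = 9.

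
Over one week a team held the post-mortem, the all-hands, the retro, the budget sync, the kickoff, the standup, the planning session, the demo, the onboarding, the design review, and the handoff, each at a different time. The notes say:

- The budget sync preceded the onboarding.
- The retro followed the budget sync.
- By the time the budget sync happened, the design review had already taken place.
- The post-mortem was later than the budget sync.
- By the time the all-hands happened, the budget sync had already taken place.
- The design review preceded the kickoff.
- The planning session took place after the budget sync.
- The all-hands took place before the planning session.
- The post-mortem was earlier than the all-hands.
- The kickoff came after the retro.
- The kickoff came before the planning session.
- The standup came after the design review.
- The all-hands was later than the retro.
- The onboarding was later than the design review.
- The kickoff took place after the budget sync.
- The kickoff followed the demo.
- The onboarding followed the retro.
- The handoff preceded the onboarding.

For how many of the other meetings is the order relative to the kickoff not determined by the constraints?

5

Forced before the kickoff: the budget sync, the demo, the design review, and the retro; forced after the kickoff: the planning session.
That leaves the all-hands, the handoff, the onboarding, the post-mortem, and the standup with no forced order relative to the kickoff — 5.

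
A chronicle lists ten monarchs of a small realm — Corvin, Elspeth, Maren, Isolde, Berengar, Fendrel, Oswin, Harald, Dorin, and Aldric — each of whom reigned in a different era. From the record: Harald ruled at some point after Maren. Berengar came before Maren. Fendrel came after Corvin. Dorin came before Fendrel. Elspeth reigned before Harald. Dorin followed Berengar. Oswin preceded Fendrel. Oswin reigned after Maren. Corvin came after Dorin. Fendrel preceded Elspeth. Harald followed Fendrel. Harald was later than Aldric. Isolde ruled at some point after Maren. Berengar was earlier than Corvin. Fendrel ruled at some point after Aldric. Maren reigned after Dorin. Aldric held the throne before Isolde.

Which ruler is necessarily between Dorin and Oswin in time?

Tracing the constraints gives Dorin → Maren → Oswin, so Maren sits after Dorin and before Oswin.
No other ruler is forced both after Dorin and before Oswin.

Maren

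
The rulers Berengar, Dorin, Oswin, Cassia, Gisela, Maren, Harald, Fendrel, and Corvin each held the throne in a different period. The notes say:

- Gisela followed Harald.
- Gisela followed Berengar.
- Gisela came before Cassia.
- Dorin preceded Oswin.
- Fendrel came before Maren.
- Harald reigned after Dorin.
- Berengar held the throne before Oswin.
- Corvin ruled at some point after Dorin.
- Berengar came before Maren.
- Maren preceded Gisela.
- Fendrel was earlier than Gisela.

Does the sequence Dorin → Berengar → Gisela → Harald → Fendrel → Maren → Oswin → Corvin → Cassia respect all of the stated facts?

no

The constraints require Harald before Gisela, but in the proposed sequence Gisela appears ahead of Harald. That one violation is enough.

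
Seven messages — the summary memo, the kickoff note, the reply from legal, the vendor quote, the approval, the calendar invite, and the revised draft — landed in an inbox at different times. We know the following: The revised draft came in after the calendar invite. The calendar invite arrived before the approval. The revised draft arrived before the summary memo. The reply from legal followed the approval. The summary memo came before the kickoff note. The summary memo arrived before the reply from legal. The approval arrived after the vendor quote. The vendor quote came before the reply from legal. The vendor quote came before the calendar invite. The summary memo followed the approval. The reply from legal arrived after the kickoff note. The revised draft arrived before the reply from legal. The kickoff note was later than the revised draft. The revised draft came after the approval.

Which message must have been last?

Every other message has a chain of constraints placing it before the reply from legal, so the reply from legal is last.

the reply from legal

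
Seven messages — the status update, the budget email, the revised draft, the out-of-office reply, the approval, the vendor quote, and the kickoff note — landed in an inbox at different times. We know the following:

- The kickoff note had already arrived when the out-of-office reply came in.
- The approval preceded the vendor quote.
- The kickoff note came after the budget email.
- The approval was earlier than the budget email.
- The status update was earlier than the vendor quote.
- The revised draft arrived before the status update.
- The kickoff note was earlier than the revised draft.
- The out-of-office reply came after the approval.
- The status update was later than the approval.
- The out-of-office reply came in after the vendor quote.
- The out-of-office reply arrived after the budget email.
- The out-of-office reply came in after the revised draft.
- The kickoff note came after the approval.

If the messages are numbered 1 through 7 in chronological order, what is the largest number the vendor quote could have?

The vendor quote must come before the out-of-office reply — 1 message forced after it.
Everything else can be placed before the vendor quote in some valid order, so the vendor quote can sit as late as position 7 − 1 = 6.

6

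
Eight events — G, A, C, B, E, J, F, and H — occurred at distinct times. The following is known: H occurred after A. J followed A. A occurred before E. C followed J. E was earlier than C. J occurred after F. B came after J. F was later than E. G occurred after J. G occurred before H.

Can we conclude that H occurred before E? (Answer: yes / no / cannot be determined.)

no

Tracing the constraints gives E → F → J → G → H, so E must come before H.
That means H cannot be before E.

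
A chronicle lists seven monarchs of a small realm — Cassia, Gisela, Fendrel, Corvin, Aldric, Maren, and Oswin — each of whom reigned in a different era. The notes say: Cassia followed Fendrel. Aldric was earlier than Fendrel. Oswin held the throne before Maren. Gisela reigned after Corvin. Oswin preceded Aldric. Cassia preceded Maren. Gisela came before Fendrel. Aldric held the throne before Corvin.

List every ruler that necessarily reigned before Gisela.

Directly stated before Gisela: Corvin.
Aldric reaches Gisela via Aldric → Corvin → Gisela.
Oswin reaches Gisela via Oswin → Aldric → Corvin → Gisela.
No chain forces Cassia (or any of the others) ahead of Gisela.

Aldric, Corvin, Oswin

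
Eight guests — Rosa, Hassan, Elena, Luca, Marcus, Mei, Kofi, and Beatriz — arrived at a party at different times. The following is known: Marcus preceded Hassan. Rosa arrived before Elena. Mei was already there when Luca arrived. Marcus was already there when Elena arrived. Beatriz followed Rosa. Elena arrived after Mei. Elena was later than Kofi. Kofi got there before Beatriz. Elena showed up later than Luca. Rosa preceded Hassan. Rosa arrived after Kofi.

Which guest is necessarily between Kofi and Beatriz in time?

Rosa

Tracing the constraints gives Kofi → Rosa → Beatriz, so Rosa sits after Kofi and before Beatriz.
No other guest is forced both after Kofi and before Beatriz.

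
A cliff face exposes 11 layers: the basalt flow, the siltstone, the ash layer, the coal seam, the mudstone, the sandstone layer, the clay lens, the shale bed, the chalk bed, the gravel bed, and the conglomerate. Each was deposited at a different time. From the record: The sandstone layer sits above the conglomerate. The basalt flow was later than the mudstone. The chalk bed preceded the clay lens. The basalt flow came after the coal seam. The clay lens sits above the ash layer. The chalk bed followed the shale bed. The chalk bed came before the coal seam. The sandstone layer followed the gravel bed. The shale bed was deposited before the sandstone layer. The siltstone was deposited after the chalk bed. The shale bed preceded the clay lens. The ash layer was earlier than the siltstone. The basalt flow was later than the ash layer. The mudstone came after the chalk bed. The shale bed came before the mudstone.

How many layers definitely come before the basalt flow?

Directly stated before the basalt flow: the ash layer, the coal seam, and the mudstone.
The chalk bed reaches the basalt flow via the chalk bed → the coal seam → the basalt flow.
The shale bed reaches the basalt flow via the shale bed → the mudstone → the basalt flow.
No chain forces the gravel bed (or any of the others) ahead of the basalt flow.
That's the ash layer, the chalk bed, the coal seam, the mudstone, and the shale bed — 5 in all.

5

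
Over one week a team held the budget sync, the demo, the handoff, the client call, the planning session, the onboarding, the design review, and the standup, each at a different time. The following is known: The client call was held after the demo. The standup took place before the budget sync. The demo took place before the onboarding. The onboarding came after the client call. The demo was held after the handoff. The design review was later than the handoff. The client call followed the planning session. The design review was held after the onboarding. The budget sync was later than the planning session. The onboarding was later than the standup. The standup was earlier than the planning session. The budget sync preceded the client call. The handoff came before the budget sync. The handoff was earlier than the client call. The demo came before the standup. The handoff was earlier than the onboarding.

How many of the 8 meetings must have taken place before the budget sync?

4

Directly stated before the budget sync: the handoff, the planning session, and the standup.
The demo reaches the budget sync via the demo → the standup → the budget sync.
That's the demo, the handoff, the planning session, and the standup — 4 in all.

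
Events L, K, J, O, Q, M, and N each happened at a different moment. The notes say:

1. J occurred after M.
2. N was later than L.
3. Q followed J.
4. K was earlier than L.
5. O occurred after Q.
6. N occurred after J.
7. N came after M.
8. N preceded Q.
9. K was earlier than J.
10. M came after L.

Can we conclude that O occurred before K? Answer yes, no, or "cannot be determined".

Tracing the constraints gives K → J → Q → O, so K must come before O.
That means O cannot be before K.

no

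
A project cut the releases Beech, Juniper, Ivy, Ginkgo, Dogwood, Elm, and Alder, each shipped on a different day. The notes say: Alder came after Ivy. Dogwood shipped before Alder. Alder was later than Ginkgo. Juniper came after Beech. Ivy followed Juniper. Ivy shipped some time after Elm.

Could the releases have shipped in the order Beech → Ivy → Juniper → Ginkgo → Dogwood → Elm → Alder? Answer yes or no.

no

The constraints require Elm before Ivy, but in the proposed sequence Ivy appears ahead of Elm. That one violation is enough.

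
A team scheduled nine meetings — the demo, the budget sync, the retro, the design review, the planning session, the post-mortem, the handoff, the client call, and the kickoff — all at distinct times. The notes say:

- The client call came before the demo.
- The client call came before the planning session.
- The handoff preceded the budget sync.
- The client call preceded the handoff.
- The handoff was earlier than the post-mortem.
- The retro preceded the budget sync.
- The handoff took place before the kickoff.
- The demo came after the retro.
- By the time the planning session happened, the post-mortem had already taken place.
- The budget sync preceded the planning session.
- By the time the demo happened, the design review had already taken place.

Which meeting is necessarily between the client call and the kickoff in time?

Tracing the constraints gives the client call → the handoff → the kickoff, so the handoff sits after the client call and before the kickoff.
No other meeting is forced both after the client call and before the kickoff.

the handoff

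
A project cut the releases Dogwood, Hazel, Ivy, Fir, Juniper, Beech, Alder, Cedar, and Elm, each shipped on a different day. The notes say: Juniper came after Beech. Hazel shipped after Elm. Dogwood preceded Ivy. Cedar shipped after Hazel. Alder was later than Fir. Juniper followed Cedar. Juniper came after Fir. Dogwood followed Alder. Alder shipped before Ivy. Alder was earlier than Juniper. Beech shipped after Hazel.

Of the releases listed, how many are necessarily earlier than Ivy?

3

Directly stated before Ivy: Alder and Dogwood.
Fir reaches Ivy via Fir → Alder → Ivy.
No chain forces Juniper (or any of the others) ahead of Ivy.
That's Alder, Dogwood, and Fir — 3 in all.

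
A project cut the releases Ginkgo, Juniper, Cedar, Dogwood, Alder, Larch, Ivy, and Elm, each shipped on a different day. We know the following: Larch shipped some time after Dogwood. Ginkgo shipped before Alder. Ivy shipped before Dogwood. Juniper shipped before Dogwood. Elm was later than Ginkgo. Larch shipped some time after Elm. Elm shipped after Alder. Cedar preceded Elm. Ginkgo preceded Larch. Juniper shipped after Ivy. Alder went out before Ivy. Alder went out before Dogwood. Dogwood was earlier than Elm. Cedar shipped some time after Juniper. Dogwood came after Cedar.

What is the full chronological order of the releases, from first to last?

Ginkgo, Alder, Ivy, Juniper, Cedar, Dogwood, Elm, Larch

The constraints fix every adjacent pair, so only one ordering works:
Ginkgo → Alder → Ivy → Juniper → Cedar → Dogwood → Elm → Larch.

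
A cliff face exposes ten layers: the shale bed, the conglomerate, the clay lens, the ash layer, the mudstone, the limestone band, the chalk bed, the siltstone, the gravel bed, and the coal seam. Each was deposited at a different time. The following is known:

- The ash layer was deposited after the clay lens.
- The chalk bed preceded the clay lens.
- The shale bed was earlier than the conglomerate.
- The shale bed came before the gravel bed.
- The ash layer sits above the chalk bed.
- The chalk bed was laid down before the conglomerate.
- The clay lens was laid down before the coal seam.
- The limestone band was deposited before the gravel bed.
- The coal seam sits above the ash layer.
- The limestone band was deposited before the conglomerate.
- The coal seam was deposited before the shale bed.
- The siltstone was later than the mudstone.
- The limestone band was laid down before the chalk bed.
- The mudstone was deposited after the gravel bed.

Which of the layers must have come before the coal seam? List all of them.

Directly stated before the coal seam: the ash layer and the clay lens.
The chalk bed reaches the coal seam via the chalk bed → the clay lens → the coal seam.
The limestone band reaches the coal seam via the limestone band → the chalk bed → the clay lens → the coal seam.

the ash layer, the chalk bed, the clay lens, the limestone band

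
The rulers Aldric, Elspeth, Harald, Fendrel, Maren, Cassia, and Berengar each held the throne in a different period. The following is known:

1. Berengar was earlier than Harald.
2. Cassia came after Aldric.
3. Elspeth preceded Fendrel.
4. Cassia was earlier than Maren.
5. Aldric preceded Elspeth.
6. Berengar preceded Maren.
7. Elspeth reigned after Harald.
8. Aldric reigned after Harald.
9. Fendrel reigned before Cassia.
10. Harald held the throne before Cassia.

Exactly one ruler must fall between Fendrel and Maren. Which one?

Cassia

Tracing the constraints gives Fendrel → Cassia → Maren, so Cassia sits after Fendrel and before Maren.
No other ruler is forced both after Fendrel and before Maren.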